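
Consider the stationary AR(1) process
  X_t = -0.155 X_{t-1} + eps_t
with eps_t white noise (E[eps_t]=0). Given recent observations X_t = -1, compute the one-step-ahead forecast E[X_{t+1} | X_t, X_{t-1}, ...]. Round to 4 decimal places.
E[X_{t+1} \mid \mathcal F_t] = 0.1550

For an AR(p) model X_t = c + sum_i phi_i X_{t-i} + eps_t, the
one-step-ahead conditional mean is
  E[X_{t+1} | X_t, ...] = c + sum_i phi_i X_{t+1-i}.
Substitute known values:
  E[X_{t+1} | ...] = (-0.155) * (-1)
                   = 0.1550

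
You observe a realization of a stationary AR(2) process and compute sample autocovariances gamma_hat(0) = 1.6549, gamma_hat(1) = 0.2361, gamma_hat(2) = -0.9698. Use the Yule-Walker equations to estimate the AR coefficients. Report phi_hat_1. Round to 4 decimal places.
\hat\phi_{1} = 0.2310

The Yule-Walker equations for an AR(p) process read, in matrix form,
  Gamma_p phi = r_p,   with   (Gamma_p)_{ij} = gamma(|i - j|),
                       (r_p)_i = gamma(i),   i,j = 1..p.
Substitute the sample gammas (Toeplitz matrix and right-hand side of size 2):
  Gamma_p = [[1.6549, 0.2361], [0.2361, 1.6549]]
  r_p     = [0.2361, -0.9698]
Written out:
  1.6549 phi_1 + 0.2361 phi_2 = 0.2361
  0.2361 phi_1 + 1.6549 phi_2 = -0.9698
Solve by Cramer's rule:
  det = gamma(0)^2 - gamma(1)^2 = (1.6549)^2 - (0.2361)^2 = 2.73869401 - 0.05574321 = 2.6829508
  phi_hat_1 = [gamma(1) gamma(0) - gamma(1) gamma(2)] / det = [(0.2361)(1.6549) - (0.2361)(-0.9698)] / 2.6829508 = 0.61969167 / 2.6829508 = 0.231
  phi_hat_2 = [gamma(0) gamma(2) - gamma(1)^2] / det = [(1.6549)(-0.9698) - (0.2361)^2] / 2.6829508 = -1.66066523 / 2.6829508 = -0.619
So phi_hat = [0.2310, -0.6190].
Therefore phi_hat_1 = 0.2310.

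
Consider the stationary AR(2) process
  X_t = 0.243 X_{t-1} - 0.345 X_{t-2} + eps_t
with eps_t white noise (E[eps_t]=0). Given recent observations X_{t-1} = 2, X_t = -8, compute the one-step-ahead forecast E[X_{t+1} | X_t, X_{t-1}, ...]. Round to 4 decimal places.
E[X_{t+1} \mid \mathcal F_t] = -2.6340

For an AR(p) model X_t = c + sum_i phi_i X_{t-i} + eps_t, the
one-step-ahead conditional mean is
  E[X_{t+1} | X_t, ...] = c + sum_i phi_i X_{t+1-i}.
Substitute known values:
  E[X_{t+1} | ...] = (0.243) * (-8) + (-0.345) * (2)
                   = -2.6340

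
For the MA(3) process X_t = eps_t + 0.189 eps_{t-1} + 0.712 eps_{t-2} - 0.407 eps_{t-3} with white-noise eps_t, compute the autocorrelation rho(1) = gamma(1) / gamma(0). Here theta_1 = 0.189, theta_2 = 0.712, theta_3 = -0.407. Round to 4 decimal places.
\rho(1) = 0.0198

For an MA(q) process with theta_0 = 1, the autocovariance is
  gamma(k) = sigma^2 * sum_{i=0..q-k} theta_i * theta_{i+k},
and rho(k) = gamma(k) / gamma(0). Sigma^2 cancels.
  numerator   = (1)*(0.189) + (0.189)*(0.712) + (0.712)*(-0.407) = 0.033784.
  denominator = (1)^2 + (0.189)^2 + (0.712)^2 + (-0.407)^2 = 1.708314.
  rho(1) = 0.033784 / 1.708314 = 0.0198.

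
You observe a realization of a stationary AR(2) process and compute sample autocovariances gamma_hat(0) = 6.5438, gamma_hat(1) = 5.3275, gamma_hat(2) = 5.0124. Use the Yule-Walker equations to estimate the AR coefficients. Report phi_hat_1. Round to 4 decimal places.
\hat\phi_{1} = 0.5650

The Yule-Walker equations for an AR(p) process read, in matrix form,
  Gamma_p phi = r_p,   with   (Gamma_p)_{ij} = gamma(|i - j|),
                       (r_p)_i = gamma(i),   i,j = 1..p.
Substitute the sample gammas (Toeplitz matrix and right-hand side of size 2):
  Gamma_p = [[6.5438, 5.3275], [5.3275, 6.5438]]
  r_p     = [5.3275, 5.0124]
Written out:
  6.5438 phi_1 + 5.3275 phi_2 = 5.3275
  5.3275 phi_1 + 6.5438 phi_2 = 5.0124
Solve by Cramer's rule:
  det = gamma(0)^2 - gamma(1)^2 = (6.5438)^2 - (5.3275)^2 = 42.82131844 - 28.38225625 = 14.43906219
  phi_hat_1 = [gamma(1) gamma(0) - gamma(1) gamma(2)] / det = [(5.3275)(6.5438) - (5.3275)(5.0124)] / 14.43906219 = 8.1585335 / 14.43906219 = 0.565
  phi_hat_2 = [gamma(0) gamma(2) - gamma(1)^2] / det = [(6.5438)(5.0124) - (5.3275)^2] / 14.43906219 = 4.41788687 / 14.43906219 = 0.306
So phi_hat = [0.5650, 0.3060].
Therefore phi_hat_1 = 0.5650.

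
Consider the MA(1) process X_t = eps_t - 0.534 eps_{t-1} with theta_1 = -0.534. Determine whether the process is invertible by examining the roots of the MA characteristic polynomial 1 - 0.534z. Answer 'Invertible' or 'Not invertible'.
\text{Invertible}

The MA(q) characteristic polynomial is P(z) = 1 - 0.534z.
Invertibility requires all roots to lie outside the unit circle, i.e. |z| > 1 for every root.
This is linear in z: 1 + (-0.534) z = 0  =>  z = -1/(-0.534) = 1.872659,  |z| = 1.872659.
Moduli of all roots: 1.8727.
All moduli strictly greater than 1? Yes.
Verdict: Invertible.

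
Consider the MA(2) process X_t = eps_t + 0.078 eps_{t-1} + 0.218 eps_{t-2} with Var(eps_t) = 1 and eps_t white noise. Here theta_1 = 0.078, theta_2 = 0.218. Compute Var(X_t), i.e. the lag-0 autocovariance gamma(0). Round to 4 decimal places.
\gamma(0) = 1.0536

For an MA(q) process X_t = eps_t + sum_i theta_i eps_{t-i} with
Var(eps_t) = sigma^2, the variance is
  gamma(0) = sigma^2 * (1 + sum_i theta_i^2).
  sum_i theta_i^2 = (0.078)^2 + (0.218)^2 = 0.006084 + 0.047524 = 0.053608.
  gamma(0) = 1 * (1 + 0.053608) = 1 * 1.053608 = 1.053608, which rounds to 1.0536.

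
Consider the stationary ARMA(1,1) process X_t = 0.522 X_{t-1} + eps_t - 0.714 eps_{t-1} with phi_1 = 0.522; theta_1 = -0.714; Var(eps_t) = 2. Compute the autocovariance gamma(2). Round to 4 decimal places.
\gamma(2) = -0.1728

Multiply the model equation by X_{t-k} and take expectations. With theta_0 = psi_0 = 1 and psi_j the MA(infinity) weights, this gives
  gamma(k) - sum_i phi_i gamma(k-i) = c_k,
  c_k = sigma^2 * sum_{j=k..q} theta_j psi_{j-k}   (c_k = 0 for k > q),
using gamma(-m) = gamma(m).
psi-weights needed (psi_j = theta_j + sum_i phi_i psi_{j-i}):
  psi_1 = theta_1 + phi_1 = -0.714 + (0.522) = -0.192
Right-hand sides:
  c_0 = sigma^2 (1 + theta_1 psi_1) = 2 * (1 + (-0.714)(-0.192)) = 2 * 1.137088 = 2.274176
  c_1 = sigma^2 theta_1 = 2 * (-0.714) = -1.428
  c_2 = 0
Equations for k = 0 and k = 1 (AR order 1):
  gamma(0) = phi_1 gamma(1) + c_0
  gamma(1) = phi_1 gamma(0) + c_1
Substituting the second into the first: gamma(0) (1 - phi_1^2) = c_0 + phi_1 c_1, so
  gamma(0) = (c_0 + phi_1 c_1) / (1 - phi_1^2) = (2.274176 + (0.522)(-1.428)) / (1 - (0.522)^2) = 1.52876 / 0.727516 = 2.101342.
  gamma(1) = phi_1 gamma(0) + c_1 = (0.522)(2.101342) + (-1.428) = -0.331099.
For k = 2 (> q): gamma(2) = phi_1 gamma(1) = (0.522)(-0.331099) = -0.172834.
Therefore gamma(2) = -0.1728 (to 4 decimal places).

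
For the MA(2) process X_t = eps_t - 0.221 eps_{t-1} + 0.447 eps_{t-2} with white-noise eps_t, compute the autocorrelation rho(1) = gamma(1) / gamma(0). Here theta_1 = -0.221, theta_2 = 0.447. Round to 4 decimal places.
\rho(1) = -0.2561

For an MA(q) process with theta_0 = 1, the autocovariance is
  gamma(k) = sigma^2 * sum_{i=0..q-k} theta_i * theta_{i+k},
and rho(k) = gamma(k) / gamma(0). Sigma^2 cancels.
  numerator   = (1)*(-0.221) + (-0.221)*(0.447) = -0.319787.
  denominator = (1)^2 + (-0.221)^2 + (0.447)^2 = 1.24865.
  rho(1) = -0.319787 / 1.24865 = -0.2561.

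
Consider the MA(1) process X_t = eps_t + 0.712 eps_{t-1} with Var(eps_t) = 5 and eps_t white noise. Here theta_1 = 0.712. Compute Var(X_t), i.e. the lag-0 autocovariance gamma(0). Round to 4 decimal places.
\gamma(0) = 7.5347

For an MA(q) process X_t = eps_t + sum_i theta_i eps_{t-i} with
Var(eps_t) = sigma^2, the variance is
  gamma(0) = sigma^2 * (1 + sum_i theta_i^2).
  sum_i theta_i^2 = (0.712)^2 = 0.506944.
  gamma(0) = 5 * (1 + 0.506944) = 5 * 1.506944 = 7.53472, which rounds to 7.5347.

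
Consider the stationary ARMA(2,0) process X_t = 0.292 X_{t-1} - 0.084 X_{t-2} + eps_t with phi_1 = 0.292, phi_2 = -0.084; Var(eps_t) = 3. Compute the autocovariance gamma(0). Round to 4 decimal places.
\gamma(0) = 3.2577

Multiply the model equation by X_{t-k} and take expectations. With theta_0 = psi_0 = 1 and psi_j the MA(infinity) weights, this gives
  gamma(k) - sum_i phi_i gamma(k-i) = c_k,
  c_k = sigma^2 * sum_{j=k..q} theta_j psi_{j-k}   (c_k = 0 for k > q),
using gamma(-m) = gamma(m).
Pure AR (q = 0): c_0 = sigma^2 = 3, c_k = 0 for k >= 1.
Equations for k = 0, 1, 2 (AR order 2, c_2 = 0):
  (E0) gamma(0) = phi_1 gamma(1) + phi_2 gamma(2) + c_0
  (E1) gamma(1) = phi_1 gamma(0) + phi_2 gamma(1) + c_1
  (E2) gamma(2) = phi_1 gamma(1) + phi_2 gamma(0)
From (E1): gamma(1) = A gamma(0) + B with
  A = phi_1 / (1 - phi_2) = 0.292 / 1.084 = 0.269373,   B = c_1 / (1 - phi_2) = 0 / 1.084 = 0.
Insert (E2) into (E0): gamma(0) (1 - phi_2^2) = phi_1 (1 + phi_2) gamma(1) + c_0.
  phi_1 (1 + phi_2) = (0.292)(0.916) = 0.267472,   1 - phi_2^2 = 0.992944.
Replace gamma(1) by A gamma(0) + B and collect gamma(0):
  gamma(0) [0.992944 - (0.267472)(0.269373)] = c_0 = 3
  gamma(0) * 0.920894 = 3
  gamma(0) = 3 / 0.920894 = 3.257703.
Therefore gamma(0) = 3.2577 (to 4 decimal places).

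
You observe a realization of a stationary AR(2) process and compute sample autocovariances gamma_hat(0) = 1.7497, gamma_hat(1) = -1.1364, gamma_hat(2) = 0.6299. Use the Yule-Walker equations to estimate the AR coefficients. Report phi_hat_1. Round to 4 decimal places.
\hat\phi_{1} = -0.7189

The Yule-Walker equations for an AR(p) process read, in matrix form,
  Gamma_p phi = r_p,   with   (Gamma_p)_{ij} = gamma(|i - j|),
                       (r_p)_i = gamma(i),   i,j = 1..p.
Substitute the sample gammas (Toeplitz matrix and right-hand side of size 2):
  Gamma_p = [[1.7497, -1.1364], [-1.1364, 1.7497]]
  r_p     = [-1.1364, 0.6299]
Written out:
  1.7497 phi_1 - 1.1364 phi_2 = -1.1364
  -1.1364 phi_1 + 1.7497 phi_2 = 0.6299
Solve by Cramer's rule:
  det = gamma(0)^2 - gamma(1)^2 = (1.7497)^2 - (-1.1364)^2 = 3.06145009 - 1.29140496 = 1.77004513
  phi_hat_1 = [gamma(1) gamma(0) - gamma(1) gamma(2)] / det = [(-1.1364)(1.7497) - (-1.1364)(0.6299)] / 1.77004513 = -1.27254072 / 1.77004513 = -0.7189
  phi_hat_2 = [gamma(0) gamma(2) - gamma(1)^2] / det = [(1.7497)(0.6299) - (-1.1364)^2] / 1.77004513 = -0.18926893 / 1.77004513 = -0.1069
So phi_hat = [-0.7189, -0.1069].
Therefore phi_hat_1 = -0.7189.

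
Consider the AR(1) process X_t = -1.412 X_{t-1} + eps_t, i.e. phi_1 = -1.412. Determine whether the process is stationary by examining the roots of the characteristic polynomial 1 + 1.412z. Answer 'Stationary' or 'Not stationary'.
\text{Not stationary}

The AR(p) characteristic polynomial is P(z) = 1 + 1.412z.
Stationarity requires all roots to lie outside the unit circle, i.e. |z| > 1 for every root.
This is linear in z: 1 + (1.412) z = 0  =>  z = -1/(1.412) = -0.708215,  |z| = 0.708215.
Moduli of all roots: 0.7082.
All moduli strictly greater than 1? No.
Verdict: Not stationary.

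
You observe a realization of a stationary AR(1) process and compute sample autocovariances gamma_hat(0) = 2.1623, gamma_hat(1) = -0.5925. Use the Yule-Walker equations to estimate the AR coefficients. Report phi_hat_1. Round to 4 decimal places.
\hat\phi_{1} = -0.2740

The Yule-Walker equations for an AR(p) process read, in matrix form,
  Gamma_p phi = r_p,   with   (Gamma_p)_{ij} = gamma(|i - j|),
                       (r_p)_i = gamma(i),   i,j = 1..p.
Substitute the sample gammas (Toeplitz matrix and right-hand side of size 1):
  Gamma_p = [[2.1623]]
  r_p     = [-0.5925]
With p = 1 this is the single equation gamma(0) phi_1 = gamma(1):
  phi_hat_1 = gamma(1) / gamma(0) = -0.5925 / 2.1623 = -0.2740.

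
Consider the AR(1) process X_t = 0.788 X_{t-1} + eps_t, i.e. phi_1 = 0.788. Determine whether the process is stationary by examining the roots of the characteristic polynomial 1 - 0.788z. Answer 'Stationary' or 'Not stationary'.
\text{Stationary}

The AR(p) characteristic polynomial is P(z) = 1 - 0.788z.
Stationarity requires all roots to lie outside the unit circle, i.e. |z| > 1 for every root.
This is linear in z: 1 + (-0.788) z = 0  =>  z = -1/(-0.788) = 1.269036,  |z| = 1.269036.
Moduli of all roots: 1.2690.
All moduli strictly greater than 1? Yes.
Verdict: Stationary.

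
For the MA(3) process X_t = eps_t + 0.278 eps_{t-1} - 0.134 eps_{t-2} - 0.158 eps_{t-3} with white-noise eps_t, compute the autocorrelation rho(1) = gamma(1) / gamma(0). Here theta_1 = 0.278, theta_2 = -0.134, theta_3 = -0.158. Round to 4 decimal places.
\rho(1) = 0.2338

For an MA(q) process with theta_0 = 1, the autocovariance is
  gamma(k) = sigma^2 * sum_{i=0..q-k} theta_i * theta_{i+k},
and rho(k) = gamma(k) / gamma(0). Sigma^2 cancels.
  numerator   = (1)*(0.278) + (0.278)*(-0.134) + (-0.134)*(-0.158) = 0.26192.
  denominator = (1)^2 + (0.278)^2 + (-0.134)^2 + (-0.158)^2 = 1.120204.
  rho(1) = 0.26192 / 1.120204 = 0.2338.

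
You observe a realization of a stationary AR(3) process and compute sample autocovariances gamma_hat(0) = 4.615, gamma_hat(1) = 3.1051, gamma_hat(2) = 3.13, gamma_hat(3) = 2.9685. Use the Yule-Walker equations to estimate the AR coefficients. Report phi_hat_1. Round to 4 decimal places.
\hat\phi_{1} = 0.3070

The Yule-Walker equations for an AR(p) process read, in matrix form,
  Gamma_p phi = r_p,   with   (Gamma_p)_{ij} = gamma(|i - j|),
                       (r_p)_i = gamma(i),   i,j = 1..p.
Substitute the sample gammas (Toeplitz matrix and right-hand side of size 3):
  Gamma_p = [[4.615, 3.1051, 3.13], [3.1051, 4.615, 3.1051], [3.13, 3.1051, 4.615]]
  r_p     = [3.1051, 3.13, 2.9685]
Written out (R1..R3):
  (R1) 4.615 phi_1 + 3.1051 phi_2 + 3.13 phi_3 = 3.1051
  (R2) 3.1051 phi_1 + 4.615 phi_2 + 3.1051 phi_3 = 3.13
  (R3) 3.13 phi_1 + 3.1051 phi_2 + 4.615 phi_3 = 2.9685
Gaussian elimination:
  R2 <- R2 - (3.1051/4.615) R1 = R2 - (0.672828) R1:  2.525803 phi_2 + 0.999149 phi_3 = 1.040803
  R3 <- R3 - (3.13/4.615) R1 = R3 - (0.678223) R1:  0.999149 phi_2 + 2.492161 phi_3 = 0.862549
  R3 <- R3 - (0.999149/2.525803) R2 = R3 - (0.395577) R2:  2.096921 phi_3 = 0.450832
Back-substitution:
  phi_hat_3 = 0.450832 / 2.096921 = 0.214997
  phi_hat_2 = (1.040803 - (0.999149)(0.214997)) / 2.525803 = 0.32702
  phi_hat_1 = (3.1051 - (3.1051)(0.32702) - (3.13)(0.214997)) / 4.615 = 0.306984
So phi_hat = [0.3070, 0.3270, 0.2150].
Therefore phi_hat_1 = 0.3070.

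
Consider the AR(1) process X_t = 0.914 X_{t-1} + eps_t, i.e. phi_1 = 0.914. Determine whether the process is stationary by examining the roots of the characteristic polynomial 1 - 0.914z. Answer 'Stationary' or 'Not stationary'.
\text{Stationary}

The AR(p) characteristic polynomial is P(z) = 1 - 0.914z.
Stationarity requires all roots to lie outside the unit circle, i.e. |z| > 1 for every root.
This is linear in z: 1 + (-0.914) z = 0  =>  z = -1/(-0.914) = 1.094092,  |z| = 1.094092.
Moduli of all roots: 1.0941.
All moduli strictly greater than 1? Yes.
Verdict: Stationary.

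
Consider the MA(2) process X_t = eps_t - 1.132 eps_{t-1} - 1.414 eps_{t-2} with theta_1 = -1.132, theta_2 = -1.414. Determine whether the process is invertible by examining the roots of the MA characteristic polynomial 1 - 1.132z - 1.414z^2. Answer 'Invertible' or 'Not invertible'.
\text{Not invertible}

The MA(q) characteristic polynomial is P(z) = 1 - 1.132z - 1.414z^2.
Invertibility requires all roots to lie outside the unit circle, i.e. |z| > 1 for every root.
Set 1 + (-1.132) z + (-1.414) z^2 = 0, i.e. a z^2 + b z + c = 0 with a = -1.414, b = -1.132, c = 1.
Discriminant D = b^2 - 4ac = (-1.132)^2 - 4*(-1.414)*1 = 1.281424 - (-5.656) = 6.937424.
D >= 0, so the roots are real: z = (-b +/- sqrt(D)) / (2a) = (1.132 +/- 2.633899) / (-2.828).
  z_1 = (1.132 + 2.633899) / (-2.828) = -1.3316,   |z_1| = 1.3316.
  z_2 = (1.132 - 2.633899) / (-2.828) = 0.5311,   |z_2| = 0.5311.
Moduli of all roots: 1.3316, 0.5311.
All moduli strictly greater than 1? No.
Verdict: Not invertible.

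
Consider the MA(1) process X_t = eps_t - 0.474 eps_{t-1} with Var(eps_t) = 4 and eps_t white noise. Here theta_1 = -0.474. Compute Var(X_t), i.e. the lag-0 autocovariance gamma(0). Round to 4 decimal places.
\gamma(0) = 4.8987

For an MA(q) process X_t = eps_t + sum_i theta_i eps_{t-i} with
Var(eps_t) = sigma^2, the variance is
  gamma(0) = sigma^2 * (1 + sum_i theta_i^2).
  sum_i theta_i^2 = (-0.474)^2 = 0.224676.
  gamma(0) = 4 * (1 + 0.224676) = 4 * 1.224676 = 4.898704, which rounds to 4.8987.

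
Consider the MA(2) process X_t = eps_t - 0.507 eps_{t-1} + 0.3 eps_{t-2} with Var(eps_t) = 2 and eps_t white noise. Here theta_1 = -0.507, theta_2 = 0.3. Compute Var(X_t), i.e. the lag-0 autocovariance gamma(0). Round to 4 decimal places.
\gamma(0) = 2.6941

For an MA(q) process X_t = eps_t + sum_i theta_i eps_{t-i} with
Var(eps_t) = sigma^2, the variance is
  gamma(0) = sigma^2 * (1 + sum_i theta_i^2).
  sum_i theta_i^2 = (-0.507)^2 + (0.3)^2 = 0.257049 + 0.09 = 0.347049.
  gamma(0) = 2 * (1 + 0.347049) = 2 * 1.347049 = 2.694098, which rounds to 2.6941.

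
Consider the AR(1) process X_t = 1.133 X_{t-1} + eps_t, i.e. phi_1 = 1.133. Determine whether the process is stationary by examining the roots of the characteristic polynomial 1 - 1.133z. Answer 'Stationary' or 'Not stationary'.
\text{Not stationary}

The AR(p) characteristic polynomial is P(z) = 1 - 1.133z.
Stationarity requires all roots to lie outside the unit circle, i.e. |z| > 1 for every root.
This is linear in z: 1 + (-1.133) z = 0  =>  z = -1/(-1.133) = 0.882613,  |z| = 0.882613.
Moduli of all roots: 0.8826.
All moduli strictly greater than 1? No.
Verdict: Not stationary.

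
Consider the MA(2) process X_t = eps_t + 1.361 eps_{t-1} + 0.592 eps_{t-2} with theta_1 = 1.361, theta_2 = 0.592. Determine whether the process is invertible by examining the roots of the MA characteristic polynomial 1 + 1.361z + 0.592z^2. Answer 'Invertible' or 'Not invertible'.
\text{Invertible}

The MA(q) characteristic polynomial is P(z) = 1 + 1.361z + 0.592z^2.
Invertibility requires all roots to lie outside the unit circle, i.e. |z| > 1 for every root.
Set 1 + (1.361) z + (0.592) z^2 = 0, i.e. a z^2 + b z + c = 0 with a = 0.592, b = 1.361, c = 1.
Discriminant D = b^2 - 4ac = (1.361)^2 - 4*(0.592)*1 = 1.852321 - (2.368) = -0.515679.
D < 0, so the roots are the complex-conjugate pair z = (-b +/- i sqrt(-D)) / (2a) = -1.1495 +/- 0.6065i.
For a conjugate pair |z|^2 = z * conj(z) = (product of roots) = c/a = 1/(0.592) = 1.689189, so |z| = sqrt(1.689189) = 1.2997 for both roots.
Moduli of all roots: 1.2997, 1.2997.
All moduli strictly greater than 1? Yes.
Verdict: Invertible.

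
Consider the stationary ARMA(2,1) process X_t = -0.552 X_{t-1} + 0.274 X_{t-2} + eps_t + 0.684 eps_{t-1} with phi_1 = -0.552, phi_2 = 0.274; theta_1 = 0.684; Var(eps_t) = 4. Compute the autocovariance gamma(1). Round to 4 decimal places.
\gamma(1) = 0.4350

Multiply the model equation by X_{t-k} and take expectations. With theta_0 = psi_0 = 1 and psi_j the MA(infinity) weights, this gives
  gamma(k) - sum_i phi_i gamma(k-i) = c_k,
  c_k = sigma^2 * sum_{j=k..q} theta_j psi_{j-k}   (c_k = 0 for k > q),
using gamma(-m) = gamma(m).
psi-weights needed (psi_j = theta_j + sum_i phi_i psi_{j-i}):
  psi_1 = theta_1 + phi_1 = 0.684 + (-0.552) = 0.132
Right-hand sides:
  c_0 = sigma^2 (1 + theta_1 psi_1) = 4 * (1 + (0.684)(0.132)) = 4 * 1.090288 = 4.361152
  c_1 = sigma^2 theta_1 = 4 * (0.684) = 2.736
  c_2 = 0
Equations for k = 0, 1, 2 (AR order 2, c_2 = 0):
  (E0) gamma(0) = phi_1 gamma(1) + phi_2 gamma(2) + c_0
  (E1) gamma(1) = phi_1 gamma(0) + phi_2 gamma(1) + c_1
  (E2) gamma(2) = phi_1 gamma(1) + phi_2 gamma(0)
From (E1): gamma(1) = A gamma(0) + B with
  A = phi_1 / (1 - phi_2) = -0.552 / 0.726 = -0.760331,   B = c_1 / (1 - phi_2) = 2.736 / 0.726 = 3.768595.
Insert (E2) into (E0): gamma(0) (1 - phi_2^2) = phi_1 (1 + phi_2) gamma(1) + c_0.
  phi_1 (1 + phi_2) = (-0.552)(1.274) = -0.703248,   1 - phi_2^2 = 0.924924.
Replace gamma(1) by A gamma(0) + B and collect gamma(0):
  gamma(0) [0.924924 - (-0.703248)(-0.760331)] = (-0.703248)(3.768595) + 4.361152
  gamma(0) * 0.390223 = 1.710895
  gamma(0) = 1.710895 / 0.390223 = 4.384403.
  gamma(1) = A gamma(0) + B = (-0.760331)(4.384403) + (3.768595) = 0.434999.
Therefore gamma(1) = 0.4350 (to 4 decimal places).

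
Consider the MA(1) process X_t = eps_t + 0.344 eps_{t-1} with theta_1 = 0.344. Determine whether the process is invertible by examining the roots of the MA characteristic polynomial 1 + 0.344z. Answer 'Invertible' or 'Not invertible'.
\text{Invertible}

The MA(q) characteristic polynomial is P(z) = 1 + 0.344z.
Invertibility requires all roots to lie outside the unit circle, i.e. |z| > 1 for every root.
This is linear in z: 1 + (0.344) z = 0  =>  z = -1/(0.344) = -2.906977,  |z| = 2.906977.
Moduli of all roots: 2.9070.
All moduli strictly greater than 1? Yes.
Verdict: Invertible.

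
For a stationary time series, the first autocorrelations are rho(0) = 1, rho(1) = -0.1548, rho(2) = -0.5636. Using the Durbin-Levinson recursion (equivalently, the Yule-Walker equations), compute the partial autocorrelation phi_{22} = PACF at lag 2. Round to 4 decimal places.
\phi_{22} = -0.6020

The PACF at lag k is phi_{kk}, the last component of the solution
to the Yule-Walker system G_k phi = r_k where
  (G_k)_{ij} = rho(|i - j|), (r_k)_i = rho(i), i,j = 1..k.
Equivalently, Durbin-Levinson gives phi_{kk} iteratively:
  phi_{11} = rho(1)
  phi_{kk} = [rho(k) - sum_{j=1..k-1} phi_{k-1,j} rho(k-j)]
            / [1 - sum_{j=1..k-1} phi_{k-1,j} rho(j)],
  phi_{k,j} = phi_{k-1,j} - phi_{kk} phi_{k-1,k-j},  j = 1..k-1.
Step k = 1:
  phi_11 = rho(1) = -0.1548.
Step k = 2:
  phi_22 = [rho(2) - phi_11 rho(1)] / [1 - phi_11 rho(1)] = [-0.5636 - (-0.1548)(-0.1548)] / [1 - (-0.1548)(-0.1548)]
         = -0.58756304 / 0.97603696 = -0.602.
Therefore phi_{22} = -0.6020.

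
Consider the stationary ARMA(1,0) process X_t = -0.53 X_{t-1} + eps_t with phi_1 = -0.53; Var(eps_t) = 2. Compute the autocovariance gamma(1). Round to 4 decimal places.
\gamma(1) = -1.4741

Multiply the model equation by X_{t-k} and take expectations. With theta_0 = psi_0 = 1 and psi_j the MA(infinity) weights, this gives
  gamma(k) - sum_i phi_i gamma(k-i) = c_k,
  c_k = sigma^2 * sum_{j=k..q} theta_j psi_{j-k}   (c_k = 0 for k > q),
using gamma(-m) = gamma(m).
Pure AR (q = 0): c_0 = sigma^2 = 2, c_k = 0 for k >= 1.
Equations for k = 0 and k = 1 (AR order 1):
  gamma(0) = phi_1 gamma(1) + c_0
  gamma(1) = phi_1 gamma(0) + c_1
Substituting the second into the first: gamma(0) (1 - phi_1^2) = c_0 + phi_1 c_1, so
  gamma(0) = c_0 / (1 - phi_1^2) = 2 / (1 - (-0.53)^2) = 2 / 0.7191 = 2.781254.
  gamma(1) = phi_1 gamma(0) = (-0.53)(2.781254) = -1.474065.
Therefore gamma(1) = -1.4741 (to 4 decimal places).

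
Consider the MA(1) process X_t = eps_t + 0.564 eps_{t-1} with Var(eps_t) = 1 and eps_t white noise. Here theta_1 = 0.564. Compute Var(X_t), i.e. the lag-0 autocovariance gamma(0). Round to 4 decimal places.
\gamma(0) = 1.3181

For an MA(q) process X_t = eps_t + sum_i theta_i eps_{t-i} with
Var(eps_t) = sigma^2, the variance is
  gamma(0) = sigma^2 * (1 + sum_i theta_i^2).
  sum_i theta_i^2 = (0.564)^2 = 0.318096.
  gamma(0) = 1 * (1 + 0.318096) = 1 * 1.318096 = 1.318096, which rounds to 1.3181.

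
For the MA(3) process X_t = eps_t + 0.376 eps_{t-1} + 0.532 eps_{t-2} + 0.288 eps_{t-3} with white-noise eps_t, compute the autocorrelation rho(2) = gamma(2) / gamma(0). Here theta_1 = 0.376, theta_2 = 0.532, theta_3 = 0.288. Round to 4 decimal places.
\rho(2) = 0.4248

For an MA(q) process with theta_0 = 1, the autocovariance is
  gamma(k) = sigma^2 * sum_{i=0..q-k} theta_i * theta_{i+k},
and rho(k) = gamma(k) / gamma(0). Sigma^2 cancels.
  numerator   = (1)*(0.532) + (0.376)*(0.288) = 0.640288.
  denominator = (1)^2 + (0.376)^2 + (0.532)^2 + (0.288)^2 = 1.507344.
  rho(2) = 0.640288 / 1.507344 = 0.4248.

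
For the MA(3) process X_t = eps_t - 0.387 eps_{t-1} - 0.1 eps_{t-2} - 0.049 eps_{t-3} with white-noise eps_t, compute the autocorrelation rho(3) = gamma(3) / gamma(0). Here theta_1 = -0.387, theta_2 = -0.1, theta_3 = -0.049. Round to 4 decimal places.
\rho(3) = -0.0422

For an MA(q) process with theta_0 = 1, the autocovariance is
  gamma(k) = sigma^2 * sum_{i=0..q-k} theta_i * theta_{i+k},
and rho(k) = gamma(k) / gamma(0). Sigma^2 cancels.
  numerator   = (1)*(-0.049) = -0.049.
  denominator = (1)^2 + (-0.387)^2 + (-0.1)^2 + (-0.049)^2 = 1.16217.
  rho(3) = -0.049 / 1.16217 = -0.0422.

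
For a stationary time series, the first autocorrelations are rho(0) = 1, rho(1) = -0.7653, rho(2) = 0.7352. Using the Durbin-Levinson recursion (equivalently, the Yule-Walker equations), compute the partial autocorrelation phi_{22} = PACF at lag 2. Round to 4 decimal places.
\phi_{22} = 0.3609

The PACF at lag k is phi_{kk}, the last component of the solution
to the Yule-Walker system G_k phi = r_k where
  (G_k)_{ij} = rho(|i - j|), (r_k)_i = rho(i), i,j = 1..k.
Equivalently, Durbin-Levinson gives phi_{kk} iteratively:
  phi_{11} = rho(1)
  phi_{kk} = [rho(k) - sum_{j=1..k-1} phi_{k-1,j} rho(k-j)]
            / [1 - sum_{j=1..k-1} phi_{k-1,j} rho(j)],
  phi_{k,j} = phi_{k-1,j} - phi_{kk} phi_{k-1,k-j},  j = 1..k-1.
Step k = 1:
  phi_11 = rho(1) = -0.7653.
Step k = 2:
  phi_22 = [rho(2) - phi_11 rho(1)] / [1 - phi_11 rho(1)] = [0.7352 - (-0.7653)(-0.7653)] / [1 - (-0.7653)(-0.7653)]
         = 0.14951591 / 0.41431591 = 0.3609.
Therefore phi_{22} = 0.3609.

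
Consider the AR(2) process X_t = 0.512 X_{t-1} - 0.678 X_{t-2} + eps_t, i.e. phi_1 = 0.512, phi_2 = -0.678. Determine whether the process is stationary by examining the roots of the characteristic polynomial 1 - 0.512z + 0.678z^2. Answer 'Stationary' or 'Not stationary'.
\text{Stationary}

The AR(p) characteristic polynomial is P(z) = 1 - 0.512z + 0.678z^2.
Stationarity requires all roots to lie outside the unit circle, i.e. |z| > 1 for every root.
Set 1 + (-0.512) z + (0.678) z^2 = 0, i.e. a z^2 + b z + c = 0 with a = 0.678, b = -0.512, c = 1.
Discriminant D = b^2 - 4ac = (-0.512)^2 - 4*(0.678)*1 = 0.262144 - (2.712) = -2.449856.
D < 0, so the roots are the complex-conjugate pair z = (-b +/- i sqrt(-D)) / (2a) = 0.3776 +/- 1.1543i.
For a conjugate pair |z|^2 = z * conj(z) = (product of roots) = c/a = 1/(0.678) = 1.474926, so |z| = sqrt(1.474926) = 1.2145 for both roots.
Moduli of all roots: 1.2145, 1.2145.
All moduli strictly greater than 1? Yes.
Verdict: Stationary.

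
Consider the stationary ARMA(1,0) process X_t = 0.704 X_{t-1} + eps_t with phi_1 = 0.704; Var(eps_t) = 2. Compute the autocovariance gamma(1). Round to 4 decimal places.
\gamma(1) = 2.7915

Multiply the model equation by X_{t-k} and take expectations. With theta_0 = psi_0 = 1 and psi_j the MA(infinity) weights, this gives
  gamma(k) - sum_i phi_i gamma(k-i) = c_k,
  c_k = sigma^2 * sum_{j=k..q} theta_j psi_{j-k}   (c_k = 0 for k > q),
using gamma(-m) = gamma(m).
Pure AR (q = 0): c_0 = sigma^2 = 2, c_k = 0 for k >= 1.
Equations for k = 0 and k = 1 (AR order 1):
  gamma(0) = phi_1 gamma(1) + c_0
  gamma(1) = phi_1 gamma(0) + c_1
Substituting the second into the first: gamma(0) (1 - phi_1^2) = c_0 + phi_1 c_1, so
  gamma(0) = c_0 / (1 - phi_1^2) = 2 / (1 - (0.704)^2) = 2 / 0.504384 = 3.965233.
  gamma(1) = phi_1 gamma(0) = (0.704)(3.965233) = 2.791524.
Therefore gamma(1) = 2.7915 (to 4 decimal places).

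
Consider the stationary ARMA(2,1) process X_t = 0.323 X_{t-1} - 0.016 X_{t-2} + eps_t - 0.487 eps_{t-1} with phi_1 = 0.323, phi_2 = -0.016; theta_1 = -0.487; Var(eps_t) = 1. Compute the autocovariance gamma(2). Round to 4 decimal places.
\gamma(2) = -0.0654

Multiply the model equation by X_{t-k} and take expectations. With theta_0 = psi_0 = 1 and psi_j the MA(infinity) weights, this gives
  gamma(k) - sum_i phi_i gamma(k-i) = c_k,
  c_k = sigma^2 * sum_{j=k..q} theta_j psi_{j-k}   (c_k = 0 for k > q),
using gamma(-m) = gamma(m).
psi-weights needed (psi_j = theta_j + sum_i phi_i psi_{j-i}):
  psi_1 = theta_1 + phi_1 = -0.487 + (0.323) = -0.164
Right-hand sides:
  c_0 = sigma^2 (1 + theta_1 psi_1) = 1 * (1 + (-0.487)(-0.164)) = 1 * 1.079868 = 1.079868
  c_1 = sigma^2 theta_1 = 1 * (-0.487) = -0.487
  c_2 = 0
Equations for k = 0, 1, 2 (AR order 2, c_2 = 0):
  (E0) gamma(0) = phi_1 gamma(1) + phi_2 gamma(2) + c_0
  (E1) gamma(1) = phi_1 gamma(0) + phi_2 gamma(1) + c_1
  (E2) gamma(2) = phi_1 gamma(1) + phi_2 gamma(0)
From (E1): gamma(1) = A gamma(0) + B with
  A = phi_1 / (1 - phi_2) = 0.323 / 1.016 = 0.317913,   B = c_1 / (1 - phi_2) = -0.487 / 1.016 = -0.479331.
Insert (E2) into (E0): gamma(0) (1 - phi_2^2) = phi_1 (1 + phi_2) gamma(1) + c_0.
  phi_1 (1 + phi_2) = (0.323)(0.984) = 0.317832,   1 - phi_2^2 = 0.999744.
Replace gamma(1) by A gamma(0) + B and collect gamma(0):
  gamma(0) [0.999744 - (0.317832)(0.317913)] = (0.317832)(-0.479331) + 1.079868
  gamma(0) * 0.898701 = 0.927521
  gamma(0) = 0.927521 / 0.898701 = 1.032069.
  gamma(1) = A gamma(0) + B = (0.317913)(1.032069) + (-0.479331) = -0.151222.
  gamma(2) = phi_1 gamma(1) + phi_2 gamma(0) = (0.323)(-0.151222) + (-0.016)(1.032069) = -0.065358.
Therefore gamma(2) = -0.0654 (to 4 decimal places).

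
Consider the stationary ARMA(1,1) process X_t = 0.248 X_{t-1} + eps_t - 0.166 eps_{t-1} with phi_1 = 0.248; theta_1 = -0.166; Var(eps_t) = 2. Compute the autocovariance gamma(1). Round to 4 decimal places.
\gamma(1) = 0.1676

Multiply the model equation by X_{t-k} and take expectations. With theta_0 = psi_0 = 1 and psi_j the MA(infinity) weights, this gives
  gamma(k) - sum_i phi_i gamma(k-i) = c_k,
  c_k = sigma^2 * sum_{j=k..q} theta_j psi_{j-k}   (c_k = 0 for k > q),
using gamma(-m) = gamma(m).
psi-weights needed (psi_j = theta_j + sum_i phi_i psi_{j-i}):
  psi_1 = theta_1 + phi_1 = -0.166 + (0.248) = 0.082
Right-hand sides:
  c_0 = sigma^2 (1 + theta_1 psi_1) = 2 * (1 + (-0.166)(0.082)) = 2 * 0.986388 = 1.972776
  c_1 = sigma^2 theta_1 = 2 * (-0.166) = -0.332
  c_2 = 0
Equations for k = 0 and k = 1 (AR order 1):
  gamma(0) = phi_1 gamma(1) + c_0
  gamma(1) = phi_1 gamma(0) + c_1
Substituting the second into the first: gamma(0) (1 - phi_1^2) = c_0 + phi_1 c_1, so
  gamma(0) = (c_0 + phi_1 c_1) / (1 - phi_1^2) = (1.972776 + (0.248)(-0.332)) / (1 - (0.248)^2) = 1.89044 / 0.938496 = 2.014329.
  gamma(1) = phi_1 gamma(0) + c_1 = (0.248)(2.014329) + (-0.332) = 0.167554.
Therefore gamma(1) = 0.1676 (to 4 decimal places).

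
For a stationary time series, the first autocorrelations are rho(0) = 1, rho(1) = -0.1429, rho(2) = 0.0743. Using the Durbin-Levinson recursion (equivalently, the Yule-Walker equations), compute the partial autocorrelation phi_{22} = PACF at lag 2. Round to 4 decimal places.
\phi_{22} = 0.0550

The PACF at lag k is phi_{kk}, the last component of the solution
to the Yule-Walker system G_k phi = r_k where
  (G_k)_{ij} = rho(|i - j|), (r_k)_i = rho(i), i,j = 1..k.
Equivalently, Durbin-Levinson gives phi_{kk} iteratively:
  phi_{11} = rho(1)
  phi_{kk} = [rho(k) - sum_{j=1..k-1} phi_{k-1,j} rho(k-j)]
            / [1 - sum_{j=1..k-1} phi_{k-1,j} rho(j)],
  phi_{k,j} = phi_{k-1,j} - phi_{kk} phi_{k-1,k-j},  j = 1..k-1.
Step k = 1:
  phi_11 = rho(1) = -0.1429.
Step k = 2:
  phi_22 = [rho(2) - phi_11 rho(1)] / [1 - phi_11 rho(1)] = [0.0743 - (-0.1429)(-0.1429)] / [1 - (-0.1429)(-0.1429)]
         = 0.05387959 / 0.97957959 = 0.055.
Therefore phi_{22} = 0.0550.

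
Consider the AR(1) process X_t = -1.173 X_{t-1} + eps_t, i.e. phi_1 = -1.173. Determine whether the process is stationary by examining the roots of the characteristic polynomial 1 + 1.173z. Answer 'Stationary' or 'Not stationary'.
\text{Not stationary}

The AR(p) characteristic polynomial is P(z) = 1 + 1.173z.
Stationarity requires all roots to lie outside the unit circle, i.e. |z| > 1 for every root.
This is linear in z: 1 + (1.173) z = 0  =>  z = -1/(1.173) = -0.852515,  |z| = 0.852515.
Moduli of all roots: 0.8525.
All moduli strictly greater than 1? No.
Verdict: Not stationary.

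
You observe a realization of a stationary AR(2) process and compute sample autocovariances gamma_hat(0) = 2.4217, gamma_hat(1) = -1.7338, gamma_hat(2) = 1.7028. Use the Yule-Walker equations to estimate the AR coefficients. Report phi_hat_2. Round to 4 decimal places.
\hat\phi_{2} = 0.3910

The Yule-Walker equations for an AR(p) process read, in matrix form,
  Gamma_p phi = r_p,   with   (Gamma_p)_{ij} = gamma(|i - j|),
                       (r_p)_i = gamma(i),   i,j = 1..p.
Substitute the sample gammas (Toeplitz matrix and right-hand side of size 2):
  Gamma_p = [[2.4217, -1.7338], [-1.7338, 2.4217]]
  r_p     = [-1.7338, 1.7028]
Written out:
  2.4217 phi_1 - 1.7338 phi_2 = -1.7338
  -1.7338 phi_1 + 2.4217 phi_2 = 1.7028
Solve by Cramer's rule:
  det = gamma(0)^2 - gamma(1)^2 = (2.4217)^2 - (-1.7338)^2 = 5.86463089 - 3.00606244 = 2.85856845
  phi_hat_1 = [gamma(1) gamma(0) - gamma(1) gamma(2)] / det = [(-1.7338)(2.4217) - (-1.7338)(1.7028)] / 2.85856845 = -1.24642882 / 2.85856845 = -0.436
  phi_hat_2 = [gamma(0) gamma(2) - gamma(1)^2] / det = [(2.4217)(1.7028) - (-1.7338)^2] / 2.85856845 = 1.11760832 / 2.85856845 = 0.391
So phi_hat = [-0.4360, 0.3910].
Therefore phi_hat_2 = 0.3910.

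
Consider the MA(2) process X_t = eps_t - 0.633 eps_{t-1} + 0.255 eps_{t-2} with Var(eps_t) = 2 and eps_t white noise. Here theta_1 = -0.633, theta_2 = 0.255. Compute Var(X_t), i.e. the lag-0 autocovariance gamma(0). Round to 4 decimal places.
\gamma(0) = 2.9314

For an MA(q) process X_t = eps_t + sum_i theta_i eps_{t-i} with
Var(eps_t) = sigma^2, the variance is
  gamma(0) = sigma^2 * (1 + sum_i theta_i^2).
  sum_i theta_i^2 = (-0.633)^2 + (0.255)^2 = 0.400689 + 0.065025 = 0.465714.
  gamma(0) = 2 * (1 + 0.465714) = 2 * 1.465714 = 2.931428, which rounds to 2.9314.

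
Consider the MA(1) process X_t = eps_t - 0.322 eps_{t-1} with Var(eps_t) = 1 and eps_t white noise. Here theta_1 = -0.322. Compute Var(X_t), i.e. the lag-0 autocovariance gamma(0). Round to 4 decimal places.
\gamma(0) = 1.1037

For an MA(q) process X_t = eps_t + sum_i theta_i eps_{t-i} with
Var(eps_t) = sigma^2, the variance is
  gamma(0) = sigma^2 * (1 + sum_i theta_i^2).
  sum_i theta_i^2 = (-0.322)^2 = 0.103684.
  gamma(0) = 1 * (1 + 0.103684) = 1 * 1.103684 = 1.103684, which rounds to 1.1037.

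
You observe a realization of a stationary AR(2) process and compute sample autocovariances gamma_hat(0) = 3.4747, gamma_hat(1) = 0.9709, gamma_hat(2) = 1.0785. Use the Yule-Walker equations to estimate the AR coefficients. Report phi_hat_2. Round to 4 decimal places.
\hat\phi_{2} = 0.2520

The Yule-Walker equations for an AR(p) process read, in matrix form,
  Gamma_p phi = r_p,   with   (Gamma_p)_{ij} = gamma(|i - j|),
                       (r_p)_i = gamma(i),   i,j = 1..p.
Substitute the sample gammas (Toeplitz matrix and right-hand side of size 2):
  Gamma_p = [[3.4747, 0.9709], [0.9709, 3.4747]]
  r_p     = [0.9709, 1.0785]
Written out:
  3.4747 phi_1 + 0.9709 phi_2 = 0.9709
  0.9709 phi_1 + 3.4747 phi_2 = 1.0785
Solve by Cramer's rule:
  det = gamma(0)^2 - gamma(1)^2 = (3.4747)^2 - (0.9709)^2 = 12.07354009 - 0.94264681 = 11.13089328
  phi_hat_1 = [gamma(1) gamma(0) - gamma(1) gamma(2)] / det = [(0.9709)(3.4747) - (0.9709)(1.0785)] / 11.13089328 = 2.32647058 / 11.13089328 = 0.209
  phi_hat_2 = [gamma(0) gamma(2) - gamma(1)^2] / det = [(3.4747)(1.0785) - (0.9709)^2] / 11.13089328 = 2.80481714 / 11.13089328 = 0.252
So phi_hat = [0.2090, 0.2520].
Therefore phi_hat_2 = 0.2520.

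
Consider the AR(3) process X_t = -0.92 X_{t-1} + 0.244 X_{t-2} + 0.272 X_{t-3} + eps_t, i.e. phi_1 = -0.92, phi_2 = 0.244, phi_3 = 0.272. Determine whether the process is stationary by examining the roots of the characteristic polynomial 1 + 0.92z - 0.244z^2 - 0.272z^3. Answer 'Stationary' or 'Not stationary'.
\text{Stationary}

The AR(p) characteristic polynomial is P(z) = 1 + 0.92z - 0.244z^2 - 0.272z^3.
Stationarity requires all roots to lie outside the unit circle, i.e. |z| > 1 for every root.
Degree 3: look for a simple real root z0 first, then factor out (1 - z/z0) and solve the remaining quadratic.
Testing z0 = -1.25: P(-1.25) = 1 + (0.92)(-1.25) + (-0.244)(-1.25)^2 + (-0.272)(-1.25)^3
  = 1 + (-1.15) + (-0.38125) + (0.53125) = 0.  So z_0 = -1.25 is a root, |z_0| = 1.25.
Divide out the factor (1 + 0.8 z) = (1 - z/z0) (since 1/z0 = -0.8):
  P(z) = (1 + 0.8 z)(1 + (0.12) z + (-0.34) z^2)
  [check: z-coef 0.12 - (-0.8) = 0.92; z^2-coef -0.34 - (-0.8)(0.12) = -0.244; z^3-coef -(-0.8)(-0.34) = -0.272.]
Remaining roots from the quadratic factor 1 + (0.12) z + (-0.34) z^2:
  Set 1 + (0.12) z + (-0.34) z^2 = 0, i.e. a z^2 + b z + c = 0 with a = -0.34, b = 0.12, c = 1.
  Discriminant D = b^2 - 4ac = (0.12)^2 - 4*(-0.34)*1 = 0.0144 - (-1.36) = 1.3744.
  D >= 0, so the roots are real: z = (-b +/- sqrt(D)) / (2a) = (-0.12 +/- 1.172348) / (-0.68).
    z_1 = (-0.12 + 1.172348) / (-0.68) = -1.5476,   |z_1| = 1.5476.
    z_2 = (-0.12 - 1.172348) / (-0.68) = 1.9005,   |z_2| = 1.9005.
Moduli of all roots: 1.2500, 1.5476, 1.9005.
All moduli strictly greater than 1? Yes.
Verdict: Stationary.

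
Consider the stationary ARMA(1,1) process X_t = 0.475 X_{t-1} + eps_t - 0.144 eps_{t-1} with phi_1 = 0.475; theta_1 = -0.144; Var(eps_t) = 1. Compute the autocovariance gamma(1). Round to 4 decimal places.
\gamma(1) = 0.3982

Multiply the model equation by X_{t-k} and take expectations. With theta_0 = psi_0 = 1 and psi_j the MA(infinity) weights, this gives
  gamma(k) - sum_i phi_i gamma(k-i) = c_k,
  c_k = sigma^2 * sum_{j=k..q} theta_j psi_{j-k}   (c_k = 0 for k > q),
using gamma(-m) = gamma(m).
psi-weights needed (psi_j = theta_j + sum_i phi_i psi_{j-i}):
  psi_1 = theta_1 + phi_1 = -0.144 + (0.475) = 0.331
Right-hand sides:
  c_0 = sigma^2 (1 + theta_1 psi_1) = 1 * (1 + (-0.144)(0.331)) = 1 * 0.952336 = 0.952336
  c_1 = sigma^2 theta_1 = 1 * (-0.144) = -0.144
  c_2 = 0
Equations for k = 0 and k = 1 (AR order 1):
  gamma(0) = phi_1 gamma(1) + c_0
  gamma(1) = phi_1 gamma(0) + c_1
Substituting the second into the first: gamma(0) (1 - phi_1^2) = c_0 + phi_1 c_1, so
  gamma(0) = (c_0 + phi_1 c_1) / (1 - phi_1^2) = (0.952336 + (0.475)(-0.144)) / (1 - (0.475)^2) = 0.883936 / 0.774375 = 1.141483.
  gamma(1) = phi_1 gamma(0) + c_1 = (0.475)(1.141483) + (-0.144) = 0.398204.
Therefore gamma(1) = 0.3982 (to 4 decimal places).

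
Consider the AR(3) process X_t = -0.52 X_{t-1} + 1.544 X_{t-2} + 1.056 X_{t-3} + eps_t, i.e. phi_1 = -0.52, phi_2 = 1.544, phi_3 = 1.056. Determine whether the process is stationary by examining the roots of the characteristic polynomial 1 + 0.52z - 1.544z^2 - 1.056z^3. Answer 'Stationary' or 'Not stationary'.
\text{Not stationary}

The AR(p) characteristic polynomial is P(z) = 1 + 0.52z - 1.544z^2 - 1.056z^3.
Stationarity requires all roots to lie outside the unit circle, i.e. |z| > 1 for every root.
Degree 3: look for a simple real root z0 first, then factor out (1 - z/z0) and solve the remaining quadratic.
Testing z0 = -1.25: P(-1.25) = 1 + (0.52)(-1.25) + (-1.544)(-1.25)^2 + (-1.056)(-1.25)^3
  = 1 + (-0.65) + (-2.4125) + (2.0625) = 0.  So z_0 = -1.25 is a root, |z_0| = 1.25.
Divide out the factor (1 + 0.8 z) = (1 - z/z0) (since 1/z0 = -0.8):
  P(z) = (1 + 0.8 z)(1 + (-0.28) z + (-1.32) z^2)
  [check: z-coef -0.28 - (-0.8) = 0.52; z^2-coef -1.32 - (-0.8)(-0.28) = -1.544; z^3-coef -(-0.8)(-1.32) = -1.056.]
Remaining roots from the quadratic factor 1 + (-0.28) z + (-1.32) z^2:
  Set 1 + (-0.28) z + (-1.32) z^2 = 0, i.e. a z^2 + b z + c = 0 with a = -1.32, b = -0.28, c = 1.
  Discriminant D = b^2 - 4ac = (-0.28)^2 - 4*(-1.32)*1 = 0.0784 - (-5.28) = 5.3584.
  D >= 0, so the roots are real: z = (-b +/- sqrt(D)) / (2a) = (0.28 +/- 2.314822) / (-2.64).
    z_1 = (0.28 + 2.314822) / (-2.64) = -0.9829,   |z_1| = 0.9829.
    z_2 = (0.28 - 2.314822) / (-2.64) = 0.7708,   |z_2| = 0.7708.
Moduli of all roots: 1.2500, 0.9829, 0.7708.
All moduli strictly greater than 1? No.
Verdict: Not stationary.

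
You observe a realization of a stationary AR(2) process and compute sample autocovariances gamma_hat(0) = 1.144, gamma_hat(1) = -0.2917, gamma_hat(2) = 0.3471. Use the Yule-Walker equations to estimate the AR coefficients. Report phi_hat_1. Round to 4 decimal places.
\hat\phi_{1} = -0.1900

The Yule-Walker equations for an AR(p) process read, in matrix form,
  Gamma_p phi = r_p,   with   (Gamma_p)_{ij} = gamma(|i - j|),
                       (r_p)_i = gamma(i),   i,j = 1..p.
Substitute the sample gammas (Toeplitz matrix and right-hand side of size 2):
  Gamma_p = [[1.144, -0.2917], [-0.2917, 1.144]]
  r_p     = [-0.2917, 0.3471]
Written out:
  1.144 phi_1 - 0.2917 phi_2 = -0.2917
  -0.2917 phi_1 + 1.144 phi_2 = 0.3471
Solve by Cramer's rule:
  det = gamma(0)^2 - gamma(1)^2 = (1.144)^2 - (-0.2917)^2 = 1.308736 - 0.08508889 = 1.22364711
  phi_hat_1 = [gamma(1) gamma(0) - gamma(1) gamma(2)] / det = [(-0.2917)(1.144) - (-0.2917)(0.3471)] / 1.22364711 = -0.23245573 / 1.22364711 = -0.19
  phi_hat_2 = [gamma(0) gamma(2) - gamma(1)^2] / det = [(1.144)(0.3471) - (-0.2917)^2] / 1.22364711 = 0.31199351 / 1.22364711 = 0.255
So phi_hat = [-0.1900, 0.2550].
Therefore phi_hat_1 = -0.1900.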